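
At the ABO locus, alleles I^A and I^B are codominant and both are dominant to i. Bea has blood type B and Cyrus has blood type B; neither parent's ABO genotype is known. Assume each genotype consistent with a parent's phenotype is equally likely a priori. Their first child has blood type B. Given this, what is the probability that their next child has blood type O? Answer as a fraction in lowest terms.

Possible genotypes: Bea ∈ {I^B I^B, I^B i}; Cyrus ∈ {I^B I^B, I^B i}.
Weight each parental genotype pair by prior × P(type-B child):
  I^B I^B × I^B I^B: posterior weight 4/15; P(next child type O) = 0.
  I^B I^B × I^B i: posterior weight 4/15; P(next child type O) = 0.
  I^B i × I^B I^B: posterior weight 4/15; P(next child type O) = 0.
  I^B i × I^B i: posterior weight 1/5; P(next child type O) = 1/4.
Weighted sum = 1/20.

1/20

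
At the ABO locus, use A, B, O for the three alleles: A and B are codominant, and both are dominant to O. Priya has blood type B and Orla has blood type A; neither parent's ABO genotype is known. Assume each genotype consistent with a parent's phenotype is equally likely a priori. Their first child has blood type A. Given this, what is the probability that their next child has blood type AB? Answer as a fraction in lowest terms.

5/12

Possible genotypes: Priya ∈ {BB, BO}; Orla ∈ {AA, AO}.
Weight each parental genotype pair by prior × P(type-A child):
  BO × AA: posterior weight 2/3; P(next child type AB) = 1/2.
  BO × AO: posterior weight 1/3; P(next child type AB) = 1/4.
Weighted sum = 5/12.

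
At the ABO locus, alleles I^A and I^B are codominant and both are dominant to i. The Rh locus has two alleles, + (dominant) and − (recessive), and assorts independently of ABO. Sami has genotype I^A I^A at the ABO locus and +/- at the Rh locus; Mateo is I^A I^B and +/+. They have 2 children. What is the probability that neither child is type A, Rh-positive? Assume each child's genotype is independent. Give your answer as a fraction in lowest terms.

1/4

ABO cross I^A I^A × I^A I^B → 1/2 A, 1/2 AB.
Rh cross +/- × +/+ → 1 Rh+; so P(type A, Rh-positive) = 1/2 × 1 = 1/2 per child.
P(not type A, Rh-positive) = 1/2 for one child; (1/2)^2 = 1/4.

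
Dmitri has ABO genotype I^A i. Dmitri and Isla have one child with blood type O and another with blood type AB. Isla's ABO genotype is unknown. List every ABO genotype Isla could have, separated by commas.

For each candidate genotype of Isla, check whether crossing it with I^A i can produce every observed child phenotype.
  I^A I^A → possible child types {A} ✗
  I^A I^B → possible child types {A, B, AB} ✗
  I^A i → possible child types {O, A} ✗
  I^B I^B → possible child types {B, AB} ✗
  I^B i → possible child types {O, A, B, AB} ✓
  i i → possible child types {O, A} ✗

I^B i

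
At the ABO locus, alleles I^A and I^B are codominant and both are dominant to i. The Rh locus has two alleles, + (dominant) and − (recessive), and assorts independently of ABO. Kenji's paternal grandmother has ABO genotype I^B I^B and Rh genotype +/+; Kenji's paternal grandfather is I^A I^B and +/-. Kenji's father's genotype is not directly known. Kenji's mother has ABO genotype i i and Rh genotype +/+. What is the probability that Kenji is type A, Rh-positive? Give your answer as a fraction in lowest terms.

Kenji's father's ABO genotype from I^B I^B × I^A I^B: 1/2 I^A I^B, 1/2 I^B I^B.
Crossing each possibility with the mother i i and summing P(type A): 1/2·1/2 + 1/2·0 = 1/4.
Similarly for Rh via the father's Rh distribution: P(Rh+) = 1.
Independent loci: 1/4 × 1 = 1/4.

1/4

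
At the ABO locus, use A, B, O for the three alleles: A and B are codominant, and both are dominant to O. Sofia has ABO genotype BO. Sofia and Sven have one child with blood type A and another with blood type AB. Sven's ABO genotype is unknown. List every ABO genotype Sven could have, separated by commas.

AA, AB, AO

For each candidate genotype of Sven, check whether crossing it with BO can produce every observed child phenotype.
  AA → possible child types {A, AB} ✓
  AB → possible child types {A, B, AB} ✓
  AO → possible child types {O, A, B, AB} ✓
  BB → possible child types {B} ✗
  BO → possible child types {O, B} ✗
  OO → possible child types {O, B} ✗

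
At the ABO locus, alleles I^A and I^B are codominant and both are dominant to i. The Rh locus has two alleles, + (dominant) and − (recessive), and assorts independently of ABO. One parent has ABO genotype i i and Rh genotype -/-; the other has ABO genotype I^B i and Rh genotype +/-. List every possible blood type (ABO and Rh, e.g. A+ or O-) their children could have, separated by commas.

Gametes from i i × I^B i give offspring ABO genotypes I^B i, i i, i.e. phenotypes O, B.
Rh cross -/- × +/- → phenotypes Rh+, Rh-.
Combining independently: O+, O-, B+, B-.

O+, O-, B+, B-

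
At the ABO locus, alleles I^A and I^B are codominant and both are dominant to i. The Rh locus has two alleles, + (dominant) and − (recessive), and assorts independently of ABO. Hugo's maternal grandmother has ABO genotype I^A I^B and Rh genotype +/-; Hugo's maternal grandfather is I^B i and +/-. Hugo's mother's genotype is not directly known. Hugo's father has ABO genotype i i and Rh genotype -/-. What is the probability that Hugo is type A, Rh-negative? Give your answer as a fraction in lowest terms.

Hugo's mother's ABO genotype from I^A I^B × I^B i: 1/4 I^A I^B, 1/4 I^A i, 1/4 I^B I^B, 1/4 I^B i.
Crossing each possibility with the father i i and summing P(type A): 1/4·1/2 + 1/4·1/2 + 1/4·0 + 1/4·0 = 1/4.
Similarly for Rh via the mother's Rh distribution: P(Rh-) = 1/2.
Independent loci: 1/4 × 1/2 = 1/8.

1/8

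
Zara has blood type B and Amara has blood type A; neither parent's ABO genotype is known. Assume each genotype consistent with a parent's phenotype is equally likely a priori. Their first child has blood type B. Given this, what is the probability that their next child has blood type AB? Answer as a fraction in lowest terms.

5/12

Possible genotypes: Zara ∈ {I^B I^B, I^B i}; Amara ∈ {I^A I^A, I^A i}.
Weight each parental genotype pair by prior × P(type-B child):
  I^B I^B × I^A i: posterior weight 2/3; P(next child type AB) = 1/2.
  I^B i × I^A i: posterior weight 1/3; P(next child type AB) = 1/4.
Weighted sum = 5/12.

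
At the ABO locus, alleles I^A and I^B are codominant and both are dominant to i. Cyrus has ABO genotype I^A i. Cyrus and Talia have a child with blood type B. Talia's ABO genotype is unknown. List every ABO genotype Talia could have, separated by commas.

For each candidate genotype of Talia, check whether crossing it with I^A i can produce every observed child phenotype.
  I^A I^A → possible child types {A} ✗
  I^A I^B → possible child types {A, B, AB} ✓
  I^A i → possible child types {O, A} ✗
  I^B I^B → possible child types {B, AB} ✓
  I^B i → possible child types {O, A, B, AB} ✓
  i i → possible child types {O, A} ✗

I^A I^B, I^B I^B, I^B i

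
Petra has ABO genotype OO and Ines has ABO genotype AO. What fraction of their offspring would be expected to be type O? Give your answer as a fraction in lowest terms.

ABO cross OO × AO → offspring phenotypes: 1/2 O, 1/2 A.
So P(type O) = 1/2.

1/2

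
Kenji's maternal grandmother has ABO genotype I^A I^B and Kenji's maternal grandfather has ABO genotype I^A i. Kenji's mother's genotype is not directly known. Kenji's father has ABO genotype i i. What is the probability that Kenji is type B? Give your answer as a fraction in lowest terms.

1/4

Kenji's mother's ABO genotype from I^A I^B × I^A i: 1/4 I^A I^A, 1/4 I^A I^B, 1/4 I^A i, 1/4 I^B i.
Crossing each possibility with the father i i and summing P(type B): 1/4·0 + 1/4·1/2 + 1/4·0 + 1/4·1/2 = 1/4.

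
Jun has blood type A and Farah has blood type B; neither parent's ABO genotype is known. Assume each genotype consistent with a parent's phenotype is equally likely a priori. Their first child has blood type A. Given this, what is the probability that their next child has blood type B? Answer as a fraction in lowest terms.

Possible genotypes: Jun ∈ {I^A I^A, I^A i}; Farah ∈ {I^B I^B, I^B i}.
Weight each parental genotype pair by prior × P(type-A child):
  I^A I^A × I^B i: posterior weight 2/3; P(next child type B) = 0.
  I^A i × I^B i: posterior weight 1/3; P(next child type B) = 1/4.
Weighted sum = 1/12.

1/12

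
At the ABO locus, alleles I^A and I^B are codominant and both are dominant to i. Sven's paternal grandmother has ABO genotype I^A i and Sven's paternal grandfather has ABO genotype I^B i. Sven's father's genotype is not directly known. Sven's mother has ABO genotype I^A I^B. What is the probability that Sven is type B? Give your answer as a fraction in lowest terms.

Sven's father's ABO genotype from I^A i × I^B i: 1/4 I^A I^B, 1/4 I^A i, 1/4 I^B i, 1/4 i i.
Crossing each possibility with the mother I^A I^B and summing P(type B): 1/4·1/4 + 1/4·1/4 + 1/4·1/2 + 1/4·1/2 = 3/8.

3/8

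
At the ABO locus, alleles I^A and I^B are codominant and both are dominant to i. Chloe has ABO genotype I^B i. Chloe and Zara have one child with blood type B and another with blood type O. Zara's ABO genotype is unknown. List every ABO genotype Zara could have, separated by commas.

For each candidate genotype of Zara, check whether crossing it with I^B i can produce every observed child phenotype.
  I^A I^A → possible child types {A, AB} ✗
  I^A I^B → possible child types {A, B, AB} ✗
  I^A i → possible child types {O, A, B, AB} ✓
  I^B I^B → possible child types {B} ✗
  I^B i → possible child types {O, B} ✓
  i i → possible child types {O, B} ✓

I^A i, I^B i, i i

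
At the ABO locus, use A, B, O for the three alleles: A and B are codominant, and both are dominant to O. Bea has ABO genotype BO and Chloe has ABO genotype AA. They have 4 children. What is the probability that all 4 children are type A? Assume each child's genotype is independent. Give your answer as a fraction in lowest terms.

1/16

ABO cross BO × AA → 1/2 A, 1/2 AB.
So P(type A) = 1/2 per child.
All 4 independent: (1/2)^4 = 1/16.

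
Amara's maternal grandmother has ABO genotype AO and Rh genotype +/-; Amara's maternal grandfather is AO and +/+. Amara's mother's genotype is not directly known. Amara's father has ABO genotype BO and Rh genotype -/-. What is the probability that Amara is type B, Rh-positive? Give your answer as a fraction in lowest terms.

3/16

Amara's mother's ABO genotype from AO × AO: 1/4 AA, 1/2 AO, 1/4 OO.
Crossing each possibility with the father BO and summing P(type B): 1/4·0 + 1/2·1/4 + 1/4·1/2 = 1/4.
Similarly for Rh via the mother's Rh distribution: P(Rh+) = 3/4.
Independent loci: 1/4 × 3/4 = 3/16.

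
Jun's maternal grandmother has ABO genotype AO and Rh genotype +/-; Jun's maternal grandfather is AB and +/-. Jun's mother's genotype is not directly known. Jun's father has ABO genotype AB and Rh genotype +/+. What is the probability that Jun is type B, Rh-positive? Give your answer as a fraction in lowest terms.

1/4

Jun's mother's ABO genotype from AO × AB: 1/4 AA, 1/4 AB, 1/4 AO, 1/4 BO.
Crossing each possibility with the father AB and summing P(type B): 1/4·0 + 1/4·1/4 + 1/4·1/4 + 1/4·1/2 = 1/4.
Similarly for Rh via the mother's Rh distribution: P(Rh+) = 1.
Independent loci: 1/4 × 1 = 1/4.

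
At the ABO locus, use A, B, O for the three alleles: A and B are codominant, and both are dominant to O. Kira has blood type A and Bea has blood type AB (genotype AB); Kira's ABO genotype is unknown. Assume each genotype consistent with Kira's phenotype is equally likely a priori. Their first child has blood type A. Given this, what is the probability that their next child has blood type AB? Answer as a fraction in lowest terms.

3/8

Possible genotypes: Kira ∈ {AA, AO}; Bea ∈ {AB}.
Weight each parental genotype pair by prior × P(type-A child):
  AA × AB: posterior weight 1/2; P(next child type AB) = 1/2.
  AO × AB: posterior weight 1/2; P(next child type AB) = 1/4.
Weighted sum = 3/8.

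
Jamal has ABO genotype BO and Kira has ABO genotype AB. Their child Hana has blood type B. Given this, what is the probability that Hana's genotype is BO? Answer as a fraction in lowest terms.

1/2

Cross BO × AB → 1/4 AB, 1/4 AO, 1/4 BB, 1/4 BO.
Type-B genotypes among offspring: BB (1/4), BO (1/4); total 1/2.
P(BO | type B) = (1/4) / (1/2) = 1/2.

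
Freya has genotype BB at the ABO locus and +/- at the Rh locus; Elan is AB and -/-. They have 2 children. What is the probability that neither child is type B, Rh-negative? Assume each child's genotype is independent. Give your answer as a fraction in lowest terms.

9/16

ABO cross BB × AB → 1/2 B, 1/2 AB.
Rh cross +/- × -/- → 1/2 Rh+, 1/2 Rh-; so P(type B, Rh-negative) = 1/2 × 1/2 = 1/4 per child.
P(not type B, Rh-negative) = 3/4 for one child; (3/4)^2 = 9/16.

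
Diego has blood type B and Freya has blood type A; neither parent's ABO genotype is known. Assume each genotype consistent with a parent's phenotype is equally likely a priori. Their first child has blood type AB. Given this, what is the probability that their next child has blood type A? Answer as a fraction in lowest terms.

5/36

Possible genotypes: Diego ∈ {BB, BO}; Freya ∈ {AA, AO}.
Weight each parental genotype pair by prior × P(type-AB child):
  BB × AA: posterior weight 4/9; P(next child type A) = 0.
  BB × AO: posterior weight 2/9; P(next child type A) = 0.
  BO × AA: posterior weight 2/9; P(next child type A) = 1/2.
  BO × AO: posterior weight 1/9; P(next child type A) = 1/4.
Weighted sum = 5/36.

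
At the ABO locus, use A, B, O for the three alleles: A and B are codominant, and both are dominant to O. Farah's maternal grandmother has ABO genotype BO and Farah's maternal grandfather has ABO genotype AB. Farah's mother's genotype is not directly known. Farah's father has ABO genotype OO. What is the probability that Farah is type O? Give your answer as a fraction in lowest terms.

Farah's mother's ABO genotype from BO × AB: 1/4 AB, 1/4 AO, 1/4 BB, 1/4 BO.
Crossing each possibility with the father OO and summing P(type O): 1/4·0 + 1/4·1/2 + 1/4·0 + 1/4·1/2 = 1/4.

1/4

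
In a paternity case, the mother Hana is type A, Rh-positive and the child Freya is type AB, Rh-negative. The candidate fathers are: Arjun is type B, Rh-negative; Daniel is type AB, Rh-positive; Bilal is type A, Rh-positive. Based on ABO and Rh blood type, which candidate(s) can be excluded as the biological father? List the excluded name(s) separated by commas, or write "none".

Bilal

A candidate is excluded only if no genotype consistent with his phenotype could produce a type AB, Rh-negative child with a type A, Rh-positive mother.
Bilal (type A, Rh+): no genotype consistent with that phenotype can produce a type-AB Rh- child with a type-A mother.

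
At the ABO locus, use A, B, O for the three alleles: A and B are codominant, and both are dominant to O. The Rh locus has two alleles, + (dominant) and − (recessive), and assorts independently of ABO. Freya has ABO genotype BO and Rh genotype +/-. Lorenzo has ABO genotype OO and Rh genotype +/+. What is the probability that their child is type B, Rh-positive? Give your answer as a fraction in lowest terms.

1/2

ABO cross BO × OO → offspring phenotypes: 1/2 O, 1/2 B.
Rh cross +/- × +/+ → 1 Rh+.
Independent loci: P(type B, Rh-positive) = 1/2 × 1 = 1/2.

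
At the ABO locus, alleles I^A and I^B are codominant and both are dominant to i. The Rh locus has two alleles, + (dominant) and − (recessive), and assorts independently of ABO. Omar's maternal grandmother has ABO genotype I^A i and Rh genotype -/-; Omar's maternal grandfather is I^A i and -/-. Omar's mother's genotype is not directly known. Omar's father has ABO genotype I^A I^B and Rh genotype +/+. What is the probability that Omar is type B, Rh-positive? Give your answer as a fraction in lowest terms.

1/4

Omar's mother's ABO genotype from I^A i × I^A i: 1/4 I^A I^A, 1/2 I^A i, 1/4 i i.
Crossing each possibility with the father I^A I^B and summing P(type B): 1/4·0 + 1/2·1/4 + 1/4·1/2 = 1/4.
Similarly for Rh via the mother's Rh distribution: P(Rh+) = 1.
Independent loci: 1/4 × 1 = 1/4.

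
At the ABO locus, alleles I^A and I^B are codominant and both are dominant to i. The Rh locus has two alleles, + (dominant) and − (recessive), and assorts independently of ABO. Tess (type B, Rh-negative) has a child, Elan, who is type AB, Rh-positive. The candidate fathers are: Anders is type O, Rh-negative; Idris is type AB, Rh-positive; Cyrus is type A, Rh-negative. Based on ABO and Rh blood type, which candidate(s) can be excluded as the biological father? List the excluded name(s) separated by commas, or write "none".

Anders, Cyrus

A candidate is excluded only if no genotype consistent with his phenotype could produce a type AB, Rh-positive child with a type B, Rh-negative mother.
Anders (type O, Rh-): no genotype consistent with that phenotype can produce a type-AB Rh+ child with a type-B mother.
Cyrus (type A, Rh-): no genotype consistent with that phenotype can produce a type-AB Rh+ child with a type-B mother.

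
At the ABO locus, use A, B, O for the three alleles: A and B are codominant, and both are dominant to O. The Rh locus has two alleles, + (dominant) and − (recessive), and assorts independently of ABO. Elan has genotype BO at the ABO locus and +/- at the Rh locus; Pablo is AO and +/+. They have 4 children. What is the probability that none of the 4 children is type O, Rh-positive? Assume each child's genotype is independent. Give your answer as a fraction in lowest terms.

ABO cross BO × AO → 1/4 O, 1/4 A, 1/4 B, 1/4 AB.
Rh cross +/- × +/+ → 1 Rh+; so P(type O, Rh-positive) = 1/4 × 1 = 1/4 per child.
P(not type O, Rh-positive) = 3/4 for one child; (3/4)^4 = 81/256.

81/256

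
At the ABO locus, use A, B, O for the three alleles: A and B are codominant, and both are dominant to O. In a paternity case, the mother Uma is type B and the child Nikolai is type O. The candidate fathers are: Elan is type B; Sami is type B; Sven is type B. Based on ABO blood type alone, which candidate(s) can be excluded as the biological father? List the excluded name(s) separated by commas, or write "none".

A candidate is excluded only if no genotype consistent with his phenotype could produce a type O child with a type B mother.
Every candidate has at least one consistent genotype combination, so none can be excluded.

none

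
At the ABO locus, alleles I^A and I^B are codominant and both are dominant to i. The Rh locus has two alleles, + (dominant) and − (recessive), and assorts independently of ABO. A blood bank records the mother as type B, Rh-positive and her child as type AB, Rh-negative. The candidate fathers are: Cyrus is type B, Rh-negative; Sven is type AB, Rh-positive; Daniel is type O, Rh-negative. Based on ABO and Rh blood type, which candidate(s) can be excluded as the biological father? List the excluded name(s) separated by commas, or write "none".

A candidate is excluded only if no genotype consistent with his phenotype could produce a type AB, Rh-negative child with a type B, Rh-positive mother.
Cyrus (type B, Rh-): no genotype consistent with that phenotype can produce a type-AB Rh- child with a type-B mother.
Daniel (type O, Rh-): no genotype consistent with that phenotype can produce a type-AB Rh- child with a type-B mother.

Cyrus, Daniel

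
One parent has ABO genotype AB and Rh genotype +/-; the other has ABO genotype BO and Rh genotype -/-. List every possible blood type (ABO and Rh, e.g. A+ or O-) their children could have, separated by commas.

Gametes from AB × BO give offspring ABO genotypes AB, AO, BB, BO, i.e. phenotypes A, B, AB.
Rh cross +/- × -/- → phenotypes Rh+, Rh-.
Combining independently: A+, A-, B+, B-, AB+, AB-.

A+, A-, B+, B-, AB+, AB-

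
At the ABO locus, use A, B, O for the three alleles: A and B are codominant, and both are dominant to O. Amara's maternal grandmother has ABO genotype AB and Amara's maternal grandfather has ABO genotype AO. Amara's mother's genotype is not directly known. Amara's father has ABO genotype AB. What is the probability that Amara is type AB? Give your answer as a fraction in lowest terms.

3/8

Amara's mother's ABO genotype from AB × AO: 1/4 AA, 1/4 AB, 1/4 AO, 1/4 BO.
Crossing each possibility with the father AB and summing P(type AB): 1/4·1/2 + 1/4·1/2 + 1/4·1/4 + 1/4·1/4 = 3/8.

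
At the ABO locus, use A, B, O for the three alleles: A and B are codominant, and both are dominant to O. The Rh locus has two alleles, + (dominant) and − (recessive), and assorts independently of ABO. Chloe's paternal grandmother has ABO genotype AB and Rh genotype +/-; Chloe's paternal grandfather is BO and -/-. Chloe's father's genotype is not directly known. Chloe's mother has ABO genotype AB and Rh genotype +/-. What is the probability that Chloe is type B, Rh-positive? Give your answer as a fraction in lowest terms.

Chloe's father's ABO genotype from AB × BO: 1/4 AB, 1/4 AO, 1/4 BB, 1/4 BO.
Crossing each possibility with the mother AB and summing P(type B): 1/4·1/4 + 1/4·1/4 + 1/4·1/2 + 1/4·1/2 = 3/8.
Similarly for Rh via the father's Rh distribution: P(Rh+) = 5/8.
Independent loci: 3/8 × 5/8 = 15/64.

15/64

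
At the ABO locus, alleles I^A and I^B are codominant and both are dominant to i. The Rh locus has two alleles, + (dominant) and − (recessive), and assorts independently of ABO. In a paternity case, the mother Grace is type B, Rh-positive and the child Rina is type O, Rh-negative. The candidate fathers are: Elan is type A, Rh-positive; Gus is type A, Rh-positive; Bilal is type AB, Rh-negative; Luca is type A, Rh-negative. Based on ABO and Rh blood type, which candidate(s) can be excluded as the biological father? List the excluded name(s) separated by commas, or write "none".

A candidate is excluded only if no genotype consistent with his phenotype could produce a type O, Rh-negative child with a type B, Rh-positive mother.
Bilal (type AB, Rh-): no genotype consistent with that phenotype can produce a type-O Rh- child with a type-B mother.

Bilal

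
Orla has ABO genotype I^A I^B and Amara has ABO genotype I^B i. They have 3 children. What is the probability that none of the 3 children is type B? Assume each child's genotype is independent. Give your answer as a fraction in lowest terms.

1/8

ABO cross I^A I^B × I^B i → 1/4 A, 1/2 B, 1/4 AB.
So P(type B) = 1/2 per child.
P(not type B) = 1/2 for one child; (1/2)^3 = 1/8.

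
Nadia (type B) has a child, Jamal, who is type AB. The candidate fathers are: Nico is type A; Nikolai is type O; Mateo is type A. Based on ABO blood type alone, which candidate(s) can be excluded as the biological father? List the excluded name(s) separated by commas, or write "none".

Nikolai

A candidate is excluded only if no genotype consistent with his phenotype could produce a type AB child with a type B mother.
Nikolai (type O): no genotype consistent with that phenotype can produce a type-AB child with a type-B mother.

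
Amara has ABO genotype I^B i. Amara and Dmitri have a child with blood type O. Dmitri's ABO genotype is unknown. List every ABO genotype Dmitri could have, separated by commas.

I^A i, I^B i, i i

For each candidate genotype of Dmitri, check whether crossing it with I^B i can produce every observed child phenotype.
  I^A I^A → possible child types {A, AB} ✗
  I^A I^B → possible child types {A, B, AB} ✗
  I^A i → possible child types {O, A, B, AB} ✓
  I^B I^B → possible child types {B} ✗
  I^B i → possible child types {O, B} ✓
  i i → possible child types {O, B} ✓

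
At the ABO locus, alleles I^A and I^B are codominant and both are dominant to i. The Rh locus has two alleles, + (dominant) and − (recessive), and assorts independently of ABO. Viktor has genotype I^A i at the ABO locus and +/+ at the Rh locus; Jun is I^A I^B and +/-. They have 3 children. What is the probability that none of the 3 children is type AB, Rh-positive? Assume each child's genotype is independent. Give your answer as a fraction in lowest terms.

ABO cross I^A i × I^A I^B → 1/2 A, 1/4 B, 1/4 AB.
Rh cross +/+ × +/- → 1 Rh+; so P(type AB, Rh-positive) = 1/4 × 1 = 1/4 per child.
P(not type AB, Rh-positive) = 3/4 for one child; (3/4)^3 = 27/64.

27/64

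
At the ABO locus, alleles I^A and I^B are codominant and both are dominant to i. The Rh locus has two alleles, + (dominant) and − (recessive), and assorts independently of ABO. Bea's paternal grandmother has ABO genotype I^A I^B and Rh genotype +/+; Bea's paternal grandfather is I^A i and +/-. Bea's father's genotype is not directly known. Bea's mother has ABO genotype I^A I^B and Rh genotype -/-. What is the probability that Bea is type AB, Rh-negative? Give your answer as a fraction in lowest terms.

3/32

Bea's father's ABO genotype from I^A I^B × I^A i: 1/4 I^A I^A, 1/4 I^A I^B, 1/4 I^A i, 1/4 I^B i.
Crossing each possibility with the mother I^A I^B and summing P(type AB): 1/4·1/2 + 1/4·1/2 + 1/4·1/4 + 1/4·1/4 = 3/8.
Similarly for Rh via the father's Rh distribution: P(Rh-) = 1/4.
Independent loci: 3/8 × 1/4 = 3/32.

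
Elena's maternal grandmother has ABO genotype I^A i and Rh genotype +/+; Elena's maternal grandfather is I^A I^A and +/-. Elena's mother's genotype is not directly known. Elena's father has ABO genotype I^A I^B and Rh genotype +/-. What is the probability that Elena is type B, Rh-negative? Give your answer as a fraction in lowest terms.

Elena's mother's ABO genotype from I^A i × I^A I^A: 1/2 I^A I^A, 1/2 I^A i.
Crossing each possibility with the father I^A I^B and summing P(type B): 1/2·0 + 1/2·1/4 = 1/8.
Similarly for Rh via the mother's Rh distribution: P(Rh-) = 1/8.
Independent loci: 1/8 × 1/8 = 1/64.

1/64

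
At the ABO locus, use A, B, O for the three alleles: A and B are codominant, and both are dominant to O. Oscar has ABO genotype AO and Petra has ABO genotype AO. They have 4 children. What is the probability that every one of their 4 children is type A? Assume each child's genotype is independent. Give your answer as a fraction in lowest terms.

81/256

ABO cross AO × AO → 1/4 O, 3/4 A.
So P(type A) = 3/4 per child.
All 4 independent: (3/4)^4 = 81/256.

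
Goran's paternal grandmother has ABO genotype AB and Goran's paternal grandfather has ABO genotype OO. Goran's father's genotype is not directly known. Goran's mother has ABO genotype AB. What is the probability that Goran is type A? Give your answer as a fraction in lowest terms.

Goran's father's ABO genotype from AB × OO: 1/2 AO, 1/2 BO.
Crossing each possibility with the mother AB and summing P(type A): 1/2·1/2 + 1/2·1/4 = 3/8.

3/8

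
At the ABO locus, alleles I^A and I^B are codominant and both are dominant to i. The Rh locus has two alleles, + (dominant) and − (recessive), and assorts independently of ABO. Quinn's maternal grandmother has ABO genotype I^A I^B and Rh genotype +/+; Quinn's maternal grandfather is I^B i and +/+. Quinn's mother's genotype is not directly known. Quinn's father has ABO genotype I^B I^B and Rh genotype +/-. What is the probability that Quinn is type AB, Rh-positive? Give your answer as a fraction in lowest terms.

1/4

Quinn's mother's ABO genotype from I^A I^B × I^B i: 1/4 I^A I^B, 1/4 I^A i, 1/4 I^B I^B, 1/4 I^B i.
Crossing each possibility with the father I^B I^B and summing P(type AB): 1/4·1/2 + 1/4·1/2 + 1/4·0 + 1/4·0 = 1/4.
Similarly for Rh via the mother's Rh distribution: P(Rh+) = 1.
Independent loci: 1/4 × 1 = 1/4.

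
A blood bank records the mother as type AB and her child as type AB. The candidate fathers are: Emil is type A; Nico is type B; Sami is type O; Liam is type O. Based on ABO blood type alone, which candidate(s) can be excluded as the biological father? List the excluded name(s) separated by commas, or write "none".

Sami, Liam

A candidate is excluded only if no genotype consistent with his phenotype could produce a type AB child with a type AB mother.
Sami (type O): no genotype consistent with that phenotype can produce a type-AB child with a type-AB mother.
Liam (type O): no genotype consistent with that phenotype can produce a type-AB child with a type-AB mother.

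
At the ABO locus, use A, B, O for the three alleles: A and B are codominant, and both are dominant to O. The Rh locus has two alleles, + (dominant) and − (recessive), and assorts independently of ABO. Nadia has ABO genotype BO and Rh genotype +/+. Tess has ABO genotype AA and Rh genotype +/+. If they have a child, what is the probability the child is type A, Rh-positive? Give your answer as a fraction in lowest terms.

1/2

ABO cross BO × AA → offspring phenotypes: 1/2 A, 1/2 AB.
Rh cross +/+ × +/+ → 1 Rh+.
Independent loci: P(type A, Rh-positive) = 1/2 × 1 = 1/2.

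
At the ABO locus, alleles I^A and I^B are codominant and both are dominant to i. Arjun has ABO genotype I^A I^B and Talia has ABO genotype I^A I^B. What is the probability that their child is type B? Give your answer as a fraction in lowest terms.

ABO cross I^A I^B × I^A I^B → offspring phenotypes: 1/4 A, 1/4 B, 1/2 AB.
So P(type B) = 1/4.

1/4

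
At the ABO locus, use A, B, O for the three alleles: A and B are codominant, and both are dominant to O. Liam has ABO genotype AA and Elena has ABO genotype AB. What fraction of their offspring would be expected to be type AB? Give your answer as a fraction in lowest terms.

ABO cross AA × AB → offspring phenotypes: 1/2 A, 1/2 AB.
So P(type AB) = 1/2.

1/2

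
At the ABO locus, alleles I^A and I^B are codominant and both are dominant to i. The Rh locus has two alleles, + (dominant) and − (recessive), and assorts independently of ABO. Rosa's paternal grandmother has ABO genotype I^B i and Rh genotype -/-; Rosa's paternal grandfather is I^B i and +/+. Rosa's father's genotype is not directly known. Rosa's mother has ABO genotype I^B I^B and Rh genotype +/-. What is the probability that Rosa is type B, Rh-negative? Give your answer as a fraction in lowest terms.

1/4

Rosa's father's ABO genotype from I^B i × I^B i: 1/4 I^B I^B, 1/2 I^B i, 1/4 i i.
Crossing each possibility with the mother I^B I^B and summing P(type B): 1/4·1 + 1/2·1 + 1/4·1 = 1.
Similarly for Rh via the father's Rh distribution: P(Rh-) = 1/4.
Independent loci: 1 × 1/4 = 1/4.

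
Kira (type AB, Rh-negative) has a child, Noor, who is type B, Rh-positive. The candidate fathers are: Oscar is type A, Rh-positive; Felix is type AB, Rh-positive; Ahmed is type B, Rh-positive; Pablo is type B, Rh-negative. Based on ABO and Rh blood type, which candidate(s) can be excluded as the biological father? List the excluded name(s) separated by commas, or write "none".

A candidate is excluded only if no genotype consistent with his phenotype could produce a type B, Rh-positive child with a type AB, Rh-negative mother.
Pablo (type B, Rh-): no genotype consistent with that phenotype can produce a type-B Rh+ child with a type-AB mother.

Pablo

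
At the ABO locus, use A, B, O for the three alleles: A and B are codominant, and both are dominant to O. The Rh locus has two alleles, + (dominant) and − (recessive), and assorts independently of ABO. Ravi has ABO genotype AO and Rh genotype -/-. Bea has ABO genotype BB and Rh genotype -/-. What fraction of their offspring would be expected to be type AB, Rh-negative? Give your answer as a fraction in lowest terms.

ABO cross AO × BB → offspring phenotypes: 1/2 B, 1/2 AB.
Rh cross -/- × -/- → 1 Rh-.
Independent loci: P(type AB, Rh-negative) = 1/2 × 1 = 1/2.

1/2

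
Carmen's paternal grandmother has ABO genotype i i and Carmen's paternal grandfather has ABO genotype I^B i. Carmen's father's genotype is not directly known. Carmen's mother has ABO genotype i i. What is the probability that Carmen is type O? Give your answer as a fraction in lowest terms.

Carmen's father's ABO genotype from i i × I^B i: 1/2 I^B i, 1/2 i i.
Crossing each possibility with the mother i i and summing P(type O): 1/2·1/2 + 1/2·1 = 3/4.

3/4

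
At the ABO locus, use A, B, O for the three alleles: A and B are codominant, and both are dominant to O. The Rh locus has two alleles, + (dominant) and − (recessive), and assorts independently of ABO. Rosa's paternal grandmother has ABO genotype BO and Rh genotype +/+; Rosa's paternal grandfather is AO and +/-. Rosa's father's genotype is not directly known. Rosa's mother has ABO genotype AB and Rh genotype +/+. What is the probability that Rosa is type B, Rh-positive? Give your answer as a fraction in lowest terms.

Rosa's father's ABO genotype from BO × AO: 1/4 AB, 1/4 AO, 1/4 BO, 1/4 OO.
Crossing each possibility with the mother AB and summing P(type B): 1/4·1/4 + 1/4·1/4 + 1/4·1/2 + 1/4·1/2 = 3/8.
Similarly for Rh via the father's Rh distribution: P(Rh+) = 1.
Independent loci: 3/8 × 1 = 3/8.

3/8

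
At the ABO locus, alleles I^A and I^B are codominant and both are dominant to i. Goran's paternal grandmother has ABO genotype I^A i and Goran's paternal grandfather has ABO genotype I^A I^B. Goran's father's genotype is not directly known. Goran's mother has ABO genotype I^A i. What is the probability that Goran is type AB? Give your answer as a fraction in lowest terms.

Goran's father's ABO genotype from I^A i × I^A I^B: 1/4 I^A I^A, 1/4 I^A I^B, 1/4 I^A i, 1/4 I^B i.
Crossing each possibility with the mother I^A i and summing P(type AB): 1/4·0 + 1/4·1/4 + 1/4·0 + 1/4·1/4 = 1/8.

1/8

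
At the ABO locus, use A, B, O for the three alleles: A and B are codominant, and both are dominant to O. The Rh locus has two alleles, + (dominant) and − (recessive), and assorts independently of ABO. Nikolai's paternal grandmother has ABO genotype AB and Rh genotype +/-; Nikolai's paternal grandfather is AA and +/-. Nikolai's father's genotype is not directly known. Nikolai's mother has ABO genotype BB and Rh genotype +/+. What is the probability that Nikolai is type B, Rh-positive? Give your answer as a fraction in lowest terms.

Nikolai's father's ABO genotype from AB × AA: 1/2 AA, 1/2 AB.
Crossing each possibility with the mother BB and summing P(type B): 1/2·0 + 1/2·1/2 = 1/4.
Similarly for Rh via the father's Rh distribution: P(Rh+) = 1.
Independent loci: 1/4 × 1 = 1/4.

1/4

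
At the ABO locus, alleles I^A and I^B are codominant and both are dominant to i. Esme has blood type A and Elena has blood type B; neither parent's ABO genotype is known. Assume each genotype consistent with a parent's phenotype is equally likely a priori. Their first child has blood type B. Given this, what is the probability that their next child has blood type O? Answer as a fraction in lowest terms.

Possible genotypes: Esme ∈ {I^A I^A, I^A i}; Elena ∈ {I^B I^B, I^B i}.
Weight each parental genotype pair by prior × P(type-B child):
  I^A i × I^B I^B: posterior weight 2/3; P(next child type O) = 0.
  I^A i × I^B i: posterior weight 1/3; P(next child type O) = 1/4.
Weighted sum = 1/12.

1/12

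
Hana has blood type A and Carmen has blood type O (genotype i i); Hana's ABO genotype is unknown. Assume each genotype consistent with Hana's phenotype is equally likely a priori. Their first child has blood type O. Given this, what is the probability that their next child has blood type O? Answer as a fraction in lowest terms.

Possible genotypes: Hana ∈ {I^A I^A, I^A i}; Carmen ∈ {i i}.
Weight each parental genotype pair by prior × P(type-O child):
  I^A i × i i: posterior weight 1; P(next child type O) = 1/2.
Weighted sum = 1/2.

1/2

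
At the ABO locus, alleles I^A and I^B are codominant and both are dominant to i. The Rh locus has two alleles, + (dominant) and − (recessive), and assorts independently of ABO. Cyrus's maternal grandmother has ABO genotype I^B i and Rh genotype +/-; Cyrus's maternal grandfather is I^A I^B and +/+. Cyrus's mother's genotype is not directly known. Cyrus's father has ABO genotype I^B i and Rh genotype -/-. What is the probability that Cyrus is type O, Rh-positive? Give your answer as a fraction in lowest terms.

Cyrus's mother's ABO genotype from I^B i × I^A I^B: 1/4 I^A I^B, 1/4 I^A i, 1/4 I^B I^B, 1/4 I^B i.
Crossing each possibility with the father I^B i and summing P(type O): 1/4·0 + 1/4·1/4 + 1/4·0 + 1/4·1/4 = 1/8.
Similarly for Rh via the mother's Rh distribution: P(Rh+) = 3/4.
Independent loci: 1/8 × 3/4 = 3/32.

3/32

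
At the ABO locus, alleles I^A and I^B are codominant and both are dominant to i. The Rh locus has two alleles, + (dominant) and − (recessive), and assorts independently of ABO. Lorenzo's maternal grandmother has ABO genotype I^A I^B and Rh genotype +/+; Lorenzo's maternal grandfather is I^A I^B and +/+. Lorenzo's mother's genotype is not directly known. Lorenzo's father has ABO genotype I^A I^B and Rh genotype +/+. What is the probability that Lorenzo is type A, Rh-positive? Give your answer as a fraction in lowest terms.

Lorenzo's mother's ABO genotype from I^A I^B × I^A I^B: 1/4 I^A I^A, 1/2 I^A I^B, 1/4 I^B I^B.
Crossing each possibility with the father I^A I^B and summing P(type A): 1/4·1/2 + 1/2·1/4 + 1/4·0 = 1/4.
Similarly for Rh via the mother's Rh distribution: P(Rh+) = 1.
Independent loci: 1/4 × 1 = 1/4.

1/4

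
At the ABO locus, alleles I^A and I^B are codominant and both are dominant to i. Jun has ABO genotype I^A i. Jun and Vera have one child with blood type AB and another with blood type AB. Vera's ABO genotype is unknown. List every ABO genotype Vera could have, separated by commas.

I^A I^B, I^B I^B, I^B i

For each candidate genotype of Vera, check whether crossing it with I^A i can produce every observed child phenotype.
  I^A I^A → possible child types {A} ✗
  I^A I^B → possible child types {A, B, AB} ✓
  I^A i → possible child types {O, A} ✗
  I^B I^B → possible child types {B, AB} ✓
  I^B i → possible child types {O, A, B, AB} ✓
  i i → possible child types {O, A} ✗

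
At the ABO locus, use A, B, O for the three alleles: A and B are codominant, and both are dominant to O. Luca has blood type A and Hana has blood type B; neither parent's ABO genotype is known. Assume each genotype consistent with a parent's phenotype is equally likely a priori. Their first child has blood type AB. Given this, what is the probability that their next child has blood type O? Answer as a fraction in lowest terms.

Possible genotypes: Luca ∈ {AA, AO}; Hana ∈ {BB, BO}.
Weight each parental genotype pair by prior × P(type-AB child):
  AA × BB: posterior weight 4/9; P(next child type O) = 0.
  AA × BO: posterior weight 2/9; P(next child type O) = 0.
  AO × BB: posterior weight 2/9; P(next child type O) = 0.
  AO × BO: posterior weight 1/9; P(next child type O) = 1/4.
Weighted sum = 1/36.

1/36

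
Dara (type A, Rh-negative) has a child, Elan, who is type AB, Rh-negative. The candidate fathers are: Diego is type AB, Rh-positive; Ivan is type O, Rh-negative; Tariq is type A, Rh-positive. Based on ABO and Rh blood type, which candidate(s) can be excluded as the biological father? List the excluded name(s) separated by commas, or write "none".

Ivan, Tariq

A candidate is excluded only if no genotype consistent with his phenotype could produce a type AB, Rh-negative child with a type A, Rh-negative mother.
Ivan (type O, Rh-): no genotype consistent with that phenotype can produce a type-AB Rh- child with a type-A mother.
Tariq (type A, Rh+): no genotype consistent with that phenotype can produce a type-AB Rh- child with a type-A mother.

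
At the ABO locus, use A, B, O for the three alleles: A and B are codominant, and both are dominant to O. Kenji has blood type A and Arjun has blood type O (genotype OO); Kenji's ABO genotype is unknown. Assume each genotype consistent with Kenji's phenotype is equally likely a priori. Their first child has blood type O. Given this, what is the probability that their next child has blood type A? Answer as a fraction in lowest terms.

1/2

Possible genotypes: Kenji ∈ {AA, AO}; Arjun ∈ {OO}.
Weight each parental genotype pair by prior × P(type-O child):
  AO × OO: posterior weight 1; P(next child type A) = 1/2.
Weighted sum = 1/2.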